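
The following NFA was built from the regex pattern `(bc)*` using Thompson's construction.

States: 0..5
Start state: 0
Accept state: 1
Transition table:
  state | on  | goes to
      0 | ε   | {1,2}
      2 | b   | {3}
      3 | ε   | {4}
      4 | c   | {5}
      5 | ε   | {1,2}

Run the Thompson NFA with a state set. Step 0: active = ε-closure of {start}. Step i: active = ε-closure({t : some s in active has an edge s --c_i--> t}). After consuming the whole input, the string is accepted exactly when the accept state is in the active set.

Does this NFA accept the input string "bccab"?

initial (ε-close {0}): {0,1,2}
'b' @ 1: {3,4}
'c' @ 2: {1,2,5}  ✓accept
'c' @ 3: {}  — state set empty
rest 'ab' ignored (set empty)
final: {}; accept 1 not in set

Answer: REJECT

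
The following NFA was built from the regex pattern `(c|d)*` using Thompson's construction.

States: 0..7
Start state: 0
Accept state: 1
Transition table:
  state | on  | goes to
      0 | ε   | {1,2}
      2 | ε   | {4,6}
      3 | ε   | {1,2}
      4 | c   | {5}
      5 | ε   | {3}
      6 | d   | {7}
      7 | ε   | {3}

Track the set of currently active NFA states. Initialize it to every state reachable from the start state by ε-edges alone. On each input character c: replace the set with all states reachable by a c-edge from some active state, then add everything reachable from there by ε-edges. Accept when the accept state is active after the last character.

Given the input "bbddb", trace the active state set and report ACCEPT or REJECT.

S₀ = ε-closure({0}) = {0,1,2,4,6}
'b' @ 1: {}  — no active states
rest 'bddb' ignored (set empty)
end set {} — state 1 not in

Answer: REJECT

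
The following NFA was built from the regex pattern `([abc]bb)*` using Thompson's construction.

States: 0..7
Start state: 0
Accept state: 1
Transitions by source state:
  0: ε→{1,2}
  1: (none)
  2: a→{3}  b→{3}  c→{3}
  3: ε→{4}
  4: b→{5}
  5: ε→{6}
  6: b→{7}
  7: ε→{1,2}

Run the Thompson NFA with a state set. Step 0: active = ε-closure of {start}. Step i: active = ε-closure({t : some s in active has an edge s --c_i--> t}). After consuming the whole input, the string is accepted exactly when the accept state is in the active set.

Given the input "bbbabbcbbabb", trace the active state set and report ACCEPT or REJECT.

Answer: ACCEPT

Derivation:
S₀ = ε-closure({0}) = {0,1,2}
'b' @ 1: {3,4}
'b' @ 2: {5,6}
'b' @ 3: {1,2,7}  (accept∈set)
'a' @ 4: {3,4}
'b' @ 5: {5,6}
'b' @ 6: {1,2,7}  (accept∈set)
'c' @ 7: {3,4}
'b' @ 8: {5,6}
'b' @ 9: {1,2,7}  (accept∈set)
'a' @ 10: {3,4}
'b' @ 11: {5,6}
'b' @ 12: {1,2,7}  (accept∈set)
end set {1,2,7} — state 1 in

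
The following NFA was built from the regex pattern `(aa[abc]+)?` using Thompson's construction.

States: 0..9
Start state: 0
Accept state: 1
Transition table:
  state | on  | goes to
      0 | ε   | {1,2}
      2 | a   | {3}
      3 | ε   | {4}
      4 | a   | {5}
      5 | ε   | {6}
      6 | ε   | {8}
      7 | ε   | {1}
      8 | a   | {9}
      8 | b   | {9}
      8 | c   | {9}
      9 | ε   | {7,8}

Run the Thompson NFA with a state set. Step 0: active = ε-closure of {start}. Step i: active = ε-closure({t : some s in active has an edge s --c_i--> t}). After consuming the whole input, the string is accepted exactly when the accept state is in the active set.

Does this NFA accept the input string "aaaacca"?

Answer: ACCEPT

Derivation:
initial (ε-close {0}): {0,1,2}
'a' @ 1: {3,4}
'a' @ 2: {5,6,8}
'a' @ 3: {1,7,8,9}  ✓accept
'a' @ 4: {1,7,8,9}  ✓accept
'c' @ 5: {1,7,8,9}  ✓accept
'c' @ 6: {1,7,8,9}  ✓accept
'a' @ 7: {1,7,8,9}  ✓accept
end set {1,7,8,9} — state 1 in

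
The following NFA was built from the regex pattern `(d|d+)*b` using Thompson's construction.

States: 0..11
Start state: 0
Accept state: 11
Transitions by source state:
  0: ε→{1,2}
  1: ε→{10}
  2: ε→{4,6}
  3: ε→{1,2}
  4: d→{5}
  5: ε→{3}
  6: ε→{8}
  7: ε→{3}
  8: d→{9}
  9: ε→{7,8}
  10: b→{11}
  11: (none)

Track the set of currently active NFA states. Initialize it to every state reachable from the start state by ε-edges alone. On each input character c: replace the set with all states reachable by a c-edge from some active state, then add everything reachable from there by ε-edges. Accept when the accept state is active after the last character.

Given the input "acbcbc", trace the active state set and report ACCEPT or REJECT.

Answer: REJECT

Trace:
start: ε-closure({0}) = {0,1,2,4,6,8,10}
'a' @ 1: {}  — state set empty
rest 'cbcbc' ignored (set empty)
end set {} — state 11 not in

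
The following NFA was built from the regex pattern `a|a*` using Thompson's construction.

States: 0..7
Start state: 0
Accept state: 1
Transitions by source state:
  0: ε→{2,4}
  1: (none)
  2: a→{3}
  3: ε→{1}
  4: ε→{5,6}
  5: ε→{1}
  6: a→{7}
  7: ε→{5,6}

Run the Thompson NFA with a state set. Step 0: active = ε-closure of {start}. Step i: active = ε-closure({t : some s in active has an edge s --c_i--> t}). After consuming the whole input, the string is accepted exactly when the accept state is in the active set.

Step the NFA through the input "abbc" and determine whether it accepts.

Answer: REJECT

Steps:
S₀ = ε-closure({0}) = {0,1,2,4,5,6}
'a' @ 1: {1,3,5,6,7}  (accept∈set)
'b' @ 2: {}  — no active states
rest 'bc' ignored (set empty)
end set {} — state 1 not in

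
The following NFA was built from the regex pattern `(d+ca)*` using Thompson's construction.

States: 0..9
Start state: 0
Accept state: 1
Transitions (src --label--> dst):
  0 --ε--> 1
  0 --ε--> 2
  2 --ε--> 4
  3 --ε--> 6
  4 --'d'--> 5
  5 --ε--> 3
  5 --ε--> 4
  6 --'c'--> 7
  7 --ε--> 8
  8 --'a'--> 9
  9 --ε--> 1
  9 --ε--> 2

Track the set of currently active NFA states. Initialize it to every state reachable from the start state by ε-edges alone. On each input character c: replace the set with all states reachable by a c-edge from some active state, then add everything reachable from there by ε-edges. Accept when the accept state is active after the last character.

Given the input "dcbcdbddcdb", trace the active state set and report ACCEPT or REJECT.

Answer: REJECT

Trace:
S₀ = ε-closure({0}) = {0,1,2,4}
'd' @ 1: {3,4,5,6}
'c' @ 2: {7,8}
'b' @ 3: {}  — state set empty
rest 'cdbddcdb' ignored (set empty)
end set {} — state 1 not in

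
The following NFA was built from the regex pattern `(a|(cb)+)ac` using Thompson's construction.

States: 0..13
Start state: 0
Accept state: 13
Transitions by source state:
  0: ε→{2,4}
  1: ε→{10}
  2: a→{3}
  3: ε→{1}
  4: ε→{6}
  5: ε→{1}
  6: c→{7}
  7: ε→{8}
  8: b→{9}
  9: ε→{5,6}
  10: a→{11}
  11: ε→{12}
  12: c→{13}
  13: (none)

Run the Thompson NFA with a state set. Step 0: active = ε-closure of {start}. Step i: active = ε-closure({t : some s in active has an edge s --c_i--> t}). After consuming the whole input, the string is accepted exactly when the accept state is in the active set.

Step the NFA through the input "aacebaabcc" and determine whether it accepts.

S₀ = ε-closure({0}) = {0,2,4,6}
'a' @ 1: {1,3,10}
'a' @ 2: {11,12}
'c' @ 3: {13}  ✓accept
'e' @ 4: {}  — state set empty
rest 'baabcc' ignored (set empty)
after full input: {}  (accept=13 not in)

Answer: REJECT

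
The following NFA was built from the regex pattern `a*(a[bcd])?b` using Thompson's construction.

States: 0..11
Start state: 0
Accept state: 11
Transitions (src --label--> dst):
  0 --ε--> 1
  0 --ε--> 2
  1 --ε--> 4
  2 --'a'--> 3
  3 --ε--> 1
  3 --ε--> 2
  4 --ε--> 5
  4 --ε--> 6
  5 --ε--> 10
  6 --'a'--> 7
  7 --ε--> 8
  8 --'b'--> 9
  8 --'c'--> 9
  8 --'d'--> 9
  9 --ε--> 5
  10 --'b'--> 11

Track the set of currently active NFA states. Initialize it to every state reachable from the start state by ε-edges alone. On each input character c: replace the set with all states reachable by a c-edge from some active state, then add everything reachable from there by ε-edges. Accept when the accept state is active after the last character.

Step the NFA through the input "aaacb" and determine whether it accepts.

Answer: ACCEPT

Trace:
initial (ε-close {0}): {0,1,2,4,5,6,10}
'a' @ 1: {1,2,3,4,5,6,7,8,10}
'a' @ 2: {1,2,3,4,5,6,7,8,10}
'a' @ 3: {1,2,3,4,5,6,7,8,10}
'c' @ 4: {5,9,10}
'b' @ 5: {11}  (accept∈set)
after full input: {11}  (accept=11 in)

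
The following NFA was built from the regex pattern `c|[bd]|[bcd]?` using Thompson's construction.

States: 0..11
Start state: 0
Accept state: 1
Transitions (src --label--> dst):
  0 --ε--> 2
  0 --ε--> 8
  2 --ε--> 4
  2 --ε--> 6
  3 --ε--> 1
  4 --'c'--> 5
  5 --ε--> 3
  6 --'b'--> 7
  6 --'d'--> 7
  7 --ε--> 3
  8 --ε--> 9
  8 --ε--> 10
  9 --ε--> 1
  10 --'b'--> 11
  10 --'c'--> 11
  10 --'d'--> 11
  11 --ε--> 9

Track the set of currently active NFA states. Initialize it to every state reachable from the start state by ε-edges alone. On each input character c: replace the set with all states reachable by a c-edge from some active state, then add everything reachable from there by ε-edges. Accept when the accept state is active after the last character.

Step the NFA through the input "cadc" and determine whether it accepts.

initial (ε-close {0}): {0,1,2,4,6,8,9,10}
'c' @ 1: {1,3,5,9,11}  [accepting]
'a' @ 2: {}  — dead — no transitions
rest 'dc' ignored (set empty)
after full input: {}  (accept=1 not in)

Answer: REJECT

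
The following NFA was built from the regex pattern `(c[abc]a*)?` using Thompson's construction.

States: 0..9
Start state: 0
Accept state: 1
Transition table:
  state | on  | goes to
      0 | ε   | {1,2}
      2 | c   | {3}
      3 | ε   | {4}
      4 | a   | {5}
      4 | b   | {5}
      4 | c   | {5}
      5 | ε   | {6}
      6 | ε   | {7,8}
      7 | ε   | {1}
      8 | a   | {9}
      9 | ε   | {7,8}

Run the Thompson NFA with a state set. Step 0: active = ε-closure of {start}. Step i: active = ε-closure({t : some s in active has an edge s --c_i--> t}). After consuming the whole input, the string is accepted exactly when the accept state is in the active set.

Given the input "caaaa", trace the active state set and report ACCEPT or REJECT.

S₀ = ε-closure({0}) = {0,1,2}
'c' @ 1: {3,4}
'a' @ 2: {1,5,6,7,8}  (accept∈set)
'a' @ 3: {1,7,8,9}  (accept∈set)
'a' @ 4: {1,7,8,9}  (accept∈set)
'a' @ 5: {1,7,8,9}  (accept∈set)
end set {1,7,8,9} — state 1 in

Answer: ACCEPT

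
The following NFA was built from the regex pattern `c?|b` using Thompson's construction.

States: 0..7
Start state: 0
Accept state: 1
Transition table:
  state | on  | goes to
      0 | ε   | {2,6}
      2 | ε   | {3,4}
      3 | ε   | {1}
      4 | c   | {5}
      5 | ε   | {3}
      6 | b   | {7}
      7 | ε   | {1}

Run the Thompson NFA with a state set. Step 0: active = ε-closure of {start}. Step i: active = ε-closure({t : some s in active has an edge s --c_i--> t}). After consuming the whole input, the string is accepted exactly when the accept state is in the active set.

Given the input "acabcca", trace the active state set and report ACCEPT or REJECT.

start: ε-closure({0}) = {0,1,2,3,4,6}
'a' @ 1: {}  — dead — no transitions
rest 'cabcca' ignored (set empty)
final: {}; accept 1 not in set

Answer: REJECT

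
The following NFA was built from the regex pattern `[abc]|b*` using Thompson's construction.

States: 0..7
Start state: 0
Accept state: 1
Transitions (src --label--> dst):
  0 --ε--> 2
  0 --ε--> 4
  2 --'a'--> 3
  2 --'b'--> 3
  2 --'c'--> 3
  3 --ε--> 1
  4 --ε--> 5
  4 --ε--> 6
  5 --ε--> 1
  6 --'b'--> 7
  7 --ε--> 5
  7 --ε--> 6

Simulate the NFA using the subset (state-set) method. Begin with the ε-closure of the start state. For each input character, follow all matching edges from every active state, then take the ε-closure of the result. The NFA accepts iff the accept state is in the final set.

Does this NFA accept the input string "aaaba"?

Answer: REJECT

Trace:
S₀ = ε-closure({0}) = {0,1,2,4,5,6}
'a' @ 1: {1,3}  ✓accept
'a' @ 2: {}  — dead — no transitions
rest 'aba' ignored (set empty)
final: {}; accept 1 not in set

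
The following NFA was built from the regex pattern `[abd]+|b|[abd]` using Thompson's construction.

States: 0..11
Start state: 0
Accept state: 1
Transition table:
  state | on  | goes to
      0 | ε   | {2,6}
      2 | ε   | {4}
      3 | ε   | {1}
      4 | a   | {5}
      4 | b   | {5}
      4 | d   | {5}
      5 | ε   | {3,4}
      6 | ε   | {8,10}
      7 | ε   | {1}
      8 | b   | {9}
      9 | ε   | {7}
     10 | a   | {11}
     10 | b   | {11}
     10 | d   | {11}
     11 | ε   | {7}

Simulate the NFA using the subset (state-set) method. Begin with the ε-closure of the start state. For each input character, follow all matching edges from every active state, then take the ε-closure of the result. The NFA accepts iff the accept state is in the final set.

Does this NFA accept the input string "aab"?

initial (ε-close {0}): {0,2,4,6,8,10}
'a' @ 1: {1,3,4,5,7,11}  [accepting]
'a' @ 2: {1,3,4,5}  [accepting]
'b' @ 3: {1,3,4,5}  [accepting]
after full input: {1,3,4,5}  (accept=1 in)

Answer: ACCEPT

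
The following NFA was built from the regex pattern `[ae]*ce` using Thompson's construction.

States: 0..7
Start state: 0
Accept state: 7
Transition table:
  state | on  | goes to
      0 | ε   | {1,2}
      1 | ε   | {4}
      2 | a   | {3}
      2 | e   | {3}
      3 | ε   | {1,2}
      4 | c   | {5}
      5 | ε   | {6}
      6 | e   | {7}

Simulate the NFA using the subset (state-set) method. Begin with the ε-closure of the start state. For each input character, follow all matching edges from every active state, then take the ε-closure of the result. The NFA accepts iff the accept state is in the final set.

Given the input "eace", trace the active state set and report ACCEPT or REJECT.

start: ε-closure({0}) = {0,1,2,4}
'e' @ 1: {1,2,3,4}
'a' @ 2: {1,2,3,4}
'c' @ 3: {5,6}
'e' @ 4: {7}  [accepting]
end set {7} — state 7 in

Answer: ACCEPT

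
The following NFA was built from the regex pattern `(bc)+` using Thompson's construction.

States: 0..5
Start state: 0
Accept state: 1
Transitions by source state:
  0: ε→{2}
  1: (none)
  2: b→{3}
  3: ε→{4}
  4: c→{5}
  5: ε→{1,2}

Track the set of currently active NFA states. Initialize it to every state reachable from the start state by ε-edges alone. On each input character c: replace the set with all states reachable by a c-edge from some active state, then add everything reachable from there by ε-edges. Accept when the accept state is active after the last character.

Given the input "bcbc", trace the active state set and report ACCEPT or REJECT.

S₀ = ε-closure({0}) = {0,2}
'b' @ 1: {3,4}
'c' @ 2: {1,2,5}  [accepting]
'b' @ 3: {3,4}
'c' @ 4: {1,2,5}  [accepting]
end set {1,2,5} — state 1 in

Answer: ACCEPT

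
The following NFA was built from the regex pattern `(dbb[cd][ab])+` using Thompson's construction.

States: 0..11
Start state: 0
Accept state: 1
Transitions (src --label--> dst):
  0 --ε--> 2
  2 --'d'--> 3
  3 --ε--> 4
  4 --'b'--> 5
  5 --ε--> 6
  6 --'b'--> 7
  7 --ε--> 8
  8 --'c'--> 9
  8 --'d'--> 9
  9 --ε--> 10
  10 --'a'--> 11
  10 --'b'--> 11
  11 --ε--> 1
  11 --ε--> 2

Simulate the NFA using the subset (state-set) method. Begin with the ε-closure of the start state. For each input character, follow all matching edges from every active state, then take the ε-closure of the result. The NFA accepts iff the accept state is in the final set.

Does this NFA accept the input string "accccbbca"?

initial (ε-close {0}): {0,2}
'a' @ 1: {}  — state set empty
rest 'ccccbbca' ignored (set empty)
final: {}; accept 1 not in set

Answer: REJECT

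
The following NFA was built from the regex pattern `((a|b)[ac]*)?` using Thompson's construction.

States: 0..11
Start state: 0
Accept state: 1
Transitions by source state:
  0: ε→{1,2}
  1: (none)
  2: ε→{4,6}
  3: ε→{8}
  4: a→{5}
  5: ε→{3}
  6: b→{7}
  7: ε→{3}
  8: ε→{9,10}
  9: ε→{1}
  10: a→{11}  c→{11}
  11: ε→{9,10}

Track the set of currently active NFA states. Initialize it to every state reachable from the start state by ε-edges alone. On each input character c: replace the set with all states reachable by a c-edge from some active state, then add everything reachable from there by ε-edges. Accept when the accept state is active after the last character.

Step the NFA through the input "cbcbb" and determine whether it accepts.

S₀ = ε-closure({0}) = {0,1,2,4,6}
'c' @ 1: {}  — no active states
rest 'bcbb' ignored (set empty)
final: {}; accept 1 not in set

Answer: REJECT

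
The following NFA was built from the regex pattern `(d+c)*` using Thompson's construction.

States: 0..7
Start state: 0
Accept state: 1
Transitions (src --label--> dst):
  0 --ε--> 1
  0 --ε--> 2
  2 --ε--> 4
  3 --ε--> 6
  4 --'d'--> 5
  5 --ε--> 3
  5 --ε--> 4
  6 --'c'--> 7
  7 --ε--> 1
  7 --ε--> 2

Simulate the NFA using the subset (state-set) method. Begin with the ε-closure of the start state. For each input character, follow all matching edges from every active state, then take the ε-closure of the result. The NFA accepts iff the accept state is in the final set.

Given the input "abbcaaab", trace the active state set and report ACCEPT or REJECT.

start: ε-closure({0}) = {0,1,2,4}
'a' @ 1: {}  — dead — no transitions
rest 'bbcaaab' ignored (set empty)
final: {}; accept 1 not in set

Answer: REJECT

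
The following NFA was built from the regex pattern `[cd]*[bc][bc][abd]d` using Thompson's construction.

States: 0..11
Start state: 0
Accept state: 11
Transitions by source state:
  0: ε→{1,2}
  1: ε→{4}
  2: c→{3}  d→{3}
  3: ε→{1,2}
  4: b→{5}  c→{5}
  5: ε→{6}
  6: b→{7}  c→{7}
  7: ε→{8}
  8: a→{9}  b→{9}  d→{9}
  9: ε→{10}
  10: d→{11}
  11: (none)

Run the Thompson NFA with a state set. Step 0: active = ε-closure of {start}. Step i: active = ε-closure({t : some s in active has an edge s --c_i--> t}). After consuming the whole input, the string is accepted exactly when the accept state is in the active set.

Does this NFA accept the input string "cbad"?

Answer: ACCEPT

Steps:
initial (ε-close {0}): {0,1,2,4}
'c' @ 1: {1,2,3,4,5,6}
'b' @ 2: {5,6,7,8}
'a' @ 3: {9,10}
'd' @ 4: {11}  [accepting]
after full input: {11}  (accept=11 in)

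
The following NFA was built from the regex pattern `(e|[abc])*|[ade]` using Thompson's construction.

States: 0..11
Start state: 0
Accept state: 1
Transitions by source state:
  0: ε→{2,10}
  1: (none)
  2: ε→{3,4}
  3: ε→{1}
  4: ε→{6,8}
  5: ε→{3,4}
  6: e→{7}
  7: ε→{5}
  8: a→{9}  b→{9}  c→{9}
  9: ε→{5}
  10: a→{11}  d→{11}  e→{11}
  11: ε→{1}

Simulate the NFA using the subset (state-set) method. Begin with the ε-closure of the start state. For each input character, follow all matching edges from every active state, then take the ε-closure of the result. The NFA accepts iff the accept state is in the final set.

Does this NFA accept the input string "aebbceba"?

Answer: ACCEPT

Derivation:
start: ε-closure({0}) = {0,1,2,3,4,6,8,10}
'a' @ 1: {1,3,4,5,6,8,9,11}  ✓accept
'e' @ 2: {1,3,4,5,6,7,8}  ✓accept
'b' @ 3: {1,3,4,5,6,8,9}  ✓accept
'b' @ 4: {1,3,4,5,6,8,9}  ✓accept
'c' @ 5: {1,3,4,5,6,8,9}  ✓accept
'e' @ 6: {1,3,4,5,6,7,8}  ✓accept
'b' @ 7: {1,3,4,5,6,8,9}  ✓accept
'a' @ 8: {1,3,4,5,6,8,9}  ✓accept
final: {1,3,4,5,6,8,9}; accept 1 in set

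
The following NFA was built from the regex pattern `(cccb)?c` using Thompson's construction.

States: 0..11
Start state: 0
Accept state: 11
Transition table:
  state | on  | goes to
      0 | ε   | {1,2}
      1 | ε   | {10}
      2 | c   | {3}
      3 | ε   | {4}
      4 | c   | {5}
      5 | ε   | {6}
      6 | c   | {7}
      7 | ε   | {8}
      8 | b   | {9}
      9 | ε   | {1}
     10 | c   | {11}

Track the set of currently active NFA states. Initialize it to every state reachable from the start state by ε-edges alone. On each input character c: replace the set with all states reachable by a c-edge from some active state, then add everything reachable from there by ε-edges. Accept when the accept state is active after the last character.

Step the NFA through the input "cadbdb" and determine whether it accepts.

Answer: REJECT

Trace:
S₀ = ε-closure({0}) = {0,1,2,10}
'c' @ 1: {3,4,11}  (accept∈set)
'a' @ 2: {}  — state set empty
rest 'dbdb' ignored (set empty)
after full input: {}  (accept=11 not in)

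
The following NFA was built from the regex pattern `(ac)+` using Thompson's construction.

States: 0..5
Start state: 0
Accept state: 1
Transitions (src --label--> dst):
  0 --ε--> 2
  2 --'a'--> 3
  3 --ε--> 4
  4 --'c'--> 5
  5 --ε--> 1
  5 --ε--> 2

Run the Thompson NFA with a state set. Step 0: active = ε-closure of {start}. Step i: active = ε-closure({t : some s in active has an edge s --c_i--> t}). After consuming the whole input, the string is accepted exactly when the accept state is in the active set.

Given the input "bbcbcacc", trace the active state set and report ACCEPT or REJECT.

initial (ε-close {0}): {0,2}
'b' @ 1: {}  — state set empty
rest 'bcbcacc' ignored (set empty)
after full input: {}  (accept=1 not in)

Answer: REJECT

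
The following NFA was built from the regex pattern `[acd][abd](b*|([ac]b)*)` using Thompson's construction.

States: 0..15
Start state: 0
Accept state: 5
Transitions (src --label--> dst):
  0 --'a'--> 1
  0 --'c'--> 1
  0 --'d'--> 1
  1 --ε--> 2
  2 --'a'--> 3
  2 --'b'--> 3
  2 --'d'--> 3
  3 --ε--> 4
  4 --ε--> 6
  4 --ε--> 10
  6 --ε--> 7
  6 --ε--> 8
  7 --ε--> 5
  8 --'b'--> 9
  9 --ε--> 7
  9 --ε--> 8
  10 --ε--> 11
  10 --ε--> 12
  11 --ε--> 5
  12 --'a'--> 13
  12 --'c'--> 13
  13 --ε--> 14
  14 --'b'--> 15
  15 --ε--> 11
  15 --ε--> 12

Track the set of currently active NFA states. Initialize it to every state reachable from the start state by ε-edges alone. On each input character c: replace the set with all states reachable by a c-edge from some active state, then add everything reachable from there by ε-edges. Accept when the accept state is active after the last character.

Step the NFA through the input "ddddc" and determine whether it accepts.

Answer: REJECT

Steps:
S₀ = ε-closure({0}) = {0}
'd' @ 1: {1,2}
'd' @ 2: {3,4,5,6,7,8,10,11,12}  ✓accept
'd' @ 3: {}  — dead — no transitions
rest 'dc' ignored (set empty)
end set {} — state 5 not in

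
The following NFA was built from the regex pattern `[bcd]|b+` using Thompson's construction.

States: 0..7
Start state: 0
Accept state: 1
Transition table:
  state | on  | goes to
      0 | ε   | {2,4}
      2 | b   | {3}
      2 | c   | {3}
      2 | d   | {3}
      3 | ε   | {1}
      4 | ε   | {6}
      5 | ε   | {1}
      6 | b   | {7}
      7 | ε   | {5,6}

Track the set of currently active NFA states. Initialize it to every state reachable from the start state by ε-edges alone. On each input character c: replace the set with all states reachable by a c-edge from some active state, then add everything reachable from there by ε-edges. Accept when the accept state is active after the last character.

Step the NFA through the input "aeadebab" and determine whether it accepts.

Answer: REJECT

Derivation:
S₀ = ε-closure({0}) = {0,2,4,6}
'a' @ 1: {}  — dead — no transitions
rest 'eadebab' ignored (set empty)
end set {} — state 1 not in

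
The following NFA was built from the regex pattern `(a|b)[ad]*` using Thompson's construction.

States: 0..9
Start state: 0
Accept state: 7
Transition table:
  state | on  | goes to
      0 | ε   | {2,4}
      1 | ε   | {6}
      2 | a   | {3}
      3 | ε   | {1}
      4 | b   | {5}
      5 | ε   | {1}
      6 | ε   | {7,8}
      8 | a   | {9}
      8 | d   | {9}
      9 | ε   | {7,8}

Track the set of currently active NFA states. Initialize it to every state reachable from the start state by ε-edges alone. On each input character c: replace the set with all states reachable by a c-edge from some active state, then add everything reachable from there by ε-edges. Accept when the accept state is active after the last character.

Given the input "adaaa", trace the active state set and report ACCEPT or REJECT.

Answer: ACCEPT

Derivation:
start: ε-closure({0}) = {0,2,4}
'a' @ 1: {1,3,6,7,8}  (accept∈set)
'd' @ 2: {7,8,9}  (accept∈set)
'a' @ 3: {7,8,9}  (accept∈set)
'a' @ 4: {7,8,9}  (accept∈set)
'a' @ 5: {7,8,9}  (accept∈set)
end set {7,8,9} — state 7 in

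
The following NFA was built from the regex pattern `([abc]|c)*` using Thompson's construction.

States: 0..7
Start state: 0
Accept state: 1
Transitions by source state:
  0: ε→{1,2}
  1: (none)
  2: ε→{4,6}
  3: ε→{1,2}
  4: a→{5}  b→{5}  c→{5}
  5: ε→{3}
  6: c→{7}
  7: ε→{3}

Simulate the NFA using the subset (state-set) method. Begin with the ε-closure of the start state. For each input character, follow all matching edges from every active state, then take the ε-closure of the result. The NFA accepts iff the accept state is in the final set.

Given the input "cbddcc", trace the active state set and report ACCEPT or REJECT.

Answer: REJECT

Steps:
S₀ = ε-closure({0}) = {0,1,2,4,6}
'c' @ 1: {1,2,3,4,5,6,7}  ✓accept
'b' @ 2: {1,2,3,4,5,6}  ✓accept
'd' @ 3: {}  — dead — no transitions
rest 'dcc' ignored (set empty)
end set {} — state 1 not in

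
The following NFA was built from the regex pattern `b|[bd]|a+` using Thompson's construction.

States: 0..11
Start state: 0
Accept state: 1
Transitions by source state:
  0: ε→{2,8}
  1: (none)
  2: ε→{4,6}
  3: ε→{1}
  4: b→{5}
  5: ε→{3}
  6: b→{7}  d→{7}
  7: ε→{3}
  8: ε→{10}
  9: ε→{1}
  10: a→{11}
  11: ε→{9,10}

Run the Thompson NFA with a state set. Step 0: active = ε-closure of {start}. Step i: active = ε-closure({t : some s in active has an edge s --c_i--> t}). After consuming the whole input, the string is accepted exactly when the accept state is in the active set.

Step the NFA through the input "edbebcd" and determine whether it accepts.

start: ε-closure({0}) = {0,2,4,6,8,10}
'e' @ 1: {}  — dead — no transitions
rest 'dbebcd' ignored (set empty)
final: {}; accept 1 not in set

Answer: REJECT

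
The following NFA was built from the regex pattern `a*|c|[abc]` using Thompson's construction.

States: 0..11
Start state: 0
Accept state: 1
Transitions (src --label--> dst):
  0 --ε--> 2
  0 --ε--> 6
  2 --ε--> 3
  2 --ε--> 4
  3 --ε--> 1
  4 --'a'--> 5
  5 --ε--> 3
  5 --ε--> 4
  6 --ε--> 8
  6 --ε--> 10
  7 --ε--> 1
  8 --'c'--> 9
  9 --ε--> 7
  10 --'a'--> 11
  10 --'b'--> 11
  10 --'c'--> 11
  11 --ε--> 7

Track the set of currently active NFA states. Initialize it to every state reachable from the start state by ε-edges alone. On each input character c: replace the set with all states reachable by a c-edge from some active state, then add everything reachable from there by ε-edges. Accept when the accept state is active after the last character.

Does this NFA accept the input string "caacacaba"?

initial (ε-close {0}): {0,1,2,3,4,6,8,10}
'c' @ 1: {1,7,9,11}  [accepting]
'a' @ 2: {}  — dead — no transitions
rest 'acacaba' ignored (set empty)
end set {} — state 1 not in

Answer: REJECT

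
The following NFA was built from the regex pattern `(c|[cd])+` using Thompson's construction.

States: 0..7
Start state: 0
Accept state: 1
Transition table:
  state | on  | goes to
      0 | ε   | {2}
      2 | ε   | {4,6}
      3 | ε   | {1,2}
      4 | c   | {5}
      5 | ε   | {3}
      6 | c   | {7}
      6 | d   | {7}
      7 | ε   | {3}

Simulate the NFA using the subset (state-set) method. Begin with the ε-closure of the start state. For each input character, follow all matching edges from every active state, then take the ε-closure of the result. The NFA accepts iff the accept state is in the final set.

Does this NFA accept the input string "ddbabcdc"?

S₀ = ε-closure({0}) = {0,2,4,6}
'd' @ 1: {1,2,3,4,6,7}  [accepting]
'd' @ 2: {1,2,3,4,6,7}  [accepting]
'b' @ 3: {}  — no active states
rest 'abcdc' ignored (set empty)
final: {}; accept 1 not in set

Answer: REJECT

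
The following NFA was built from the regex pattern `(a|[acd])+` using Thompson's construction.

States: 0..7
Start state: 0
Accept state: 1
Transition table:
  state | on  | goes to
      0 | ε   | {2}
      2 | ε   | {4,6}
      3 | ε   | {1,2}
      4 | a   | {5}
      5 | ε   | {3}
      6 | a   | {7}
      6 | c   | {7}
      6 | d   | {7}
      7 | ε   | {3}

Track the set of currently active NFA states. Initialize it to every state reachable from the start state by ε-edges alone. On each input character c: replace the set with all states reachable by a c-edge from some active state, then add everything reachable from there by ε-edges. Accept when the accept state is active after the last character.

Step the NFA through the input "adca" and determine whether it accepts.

Answer: ACCEPT

Trace:
initial (ε-close {0}): {0,2,4,6}
'a' @ 1: {1,2,3,4,5,6,7}  [accepting]
'd' @ 2: {1,2,3,4,6,7}  [accepting]
'c' @ 3: {1,2,3,4,6,7}  [accepting]
'a' @ 4: {1,2,3,4,5,6,7}  [accepting]
end set {1,2,3,4,5,6,7} — state 1 in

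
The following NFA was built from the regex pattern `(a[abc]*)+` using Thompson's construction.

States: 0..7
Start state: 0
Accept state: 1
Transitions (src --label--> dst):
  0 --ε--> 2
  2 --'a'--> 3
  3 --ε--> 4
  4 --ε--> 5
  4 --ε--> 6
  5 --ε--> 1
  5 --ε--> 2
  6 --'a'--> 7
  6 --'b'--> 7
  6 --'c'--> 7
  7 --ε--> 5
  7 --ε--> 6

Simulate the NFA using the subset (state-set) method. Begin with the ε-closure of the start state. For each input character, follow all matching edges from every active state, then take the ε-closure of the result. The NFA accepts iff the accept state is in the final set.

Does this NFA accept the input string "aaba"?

Answer: ACCEPT

Trace:
S₀ = ε-closure({0}) = {0,2}
'a' @ 1: {1,2,3,4,5,6}  ✓accept
'a' @ 2: {1,2,3,4,5,6,7}  ✓accept
'b' @ 3: {1,2,5,6,7}  ✓accept
'a' @ 4: {1,2,3,4,5,6,7}  ✓accept
end set {1,2,3,4,5,6,7} — state 1 in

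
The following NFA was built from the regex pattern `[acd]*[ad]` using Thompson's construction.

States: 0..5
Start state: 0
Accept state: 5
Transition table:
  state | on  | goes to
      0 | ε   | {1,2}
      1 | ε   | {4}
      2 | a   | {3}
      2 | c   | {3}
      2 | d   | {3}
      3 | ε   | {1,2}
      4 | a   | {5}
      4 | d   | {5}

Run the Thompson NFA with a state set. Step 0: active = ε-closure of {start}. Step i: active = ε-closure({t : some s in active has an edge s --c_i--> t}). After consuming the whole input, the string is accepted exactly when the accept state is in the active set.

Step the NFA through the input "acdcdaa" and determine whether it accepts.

initial (ε-close {0}): {0,1,2,4}
'a' @ 1: {1,2,3,4,5}  (accept∈set)
'c' @ 2: {1,2,3,4}
'd' @ 3: {1,2,3,4,5}  (accept∈set)
'c' @ 4: {1,2,3,4}
'd' @ 5: {1,2,3,4,5}  (accept∈set)
'a' @ 6: {1,2,3,4,5}  (accept∈set)
'a' @ 7: {1,2,3,4,5}  (accept∈set)
after full input: {1,2,3,4,5}  (accept=5 in)

Answer: ACCEPT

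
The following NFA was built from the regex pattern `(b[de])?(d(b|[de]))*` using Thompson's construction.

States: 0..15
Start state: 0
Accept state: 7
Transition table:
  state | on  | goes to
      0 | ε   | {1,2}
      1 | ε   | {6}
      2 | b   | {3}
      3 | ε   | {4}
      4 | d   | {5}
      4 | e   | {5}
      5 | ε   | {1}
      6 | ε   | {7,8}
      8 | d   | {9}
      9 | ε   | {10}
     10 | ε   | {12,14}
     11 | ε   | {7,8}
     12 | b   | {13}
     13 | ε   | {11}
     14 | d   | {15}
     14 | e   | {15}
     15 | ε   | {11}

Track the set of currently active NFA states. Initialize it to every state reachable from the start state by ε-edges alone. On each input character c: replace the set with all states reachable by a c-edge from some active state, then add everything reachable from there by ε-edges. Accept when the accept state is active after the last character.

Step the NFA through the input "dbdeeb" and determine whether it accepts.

initial (ε-close {0}): {0,1,2,6,7,8}
'd' @ 1: {9,10,12,14}
'b' @ 2: {7,8,11,13}  ✓accept
'd' @ 3: {9,10,12,14}
'e' @ 4: {7,8,11,15}  ✓accept
'e' @ 5: {}  — state set empty
rest 'b' ignored (set empty)
end set {} — state 7 not in

Answer: REJECT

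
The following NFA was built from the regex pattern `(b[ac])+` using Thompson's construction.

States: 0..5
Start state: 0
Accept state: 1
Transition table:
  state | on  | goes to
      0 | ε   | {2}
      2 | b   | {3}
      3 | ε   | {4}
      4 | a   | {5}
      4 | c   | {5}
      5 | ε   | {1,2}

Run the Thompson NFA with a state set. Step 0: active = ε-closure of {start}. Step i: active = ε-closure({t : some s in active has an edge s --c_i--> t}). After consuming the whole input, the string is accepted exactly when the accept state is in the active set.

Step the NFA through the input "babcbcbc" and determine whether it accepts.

Answer: ACCEPT

Derivation:
initial (ε-close {0}): {0,2}
'b' @ 1: {3,4}
'a' @ 2: {1,2,5}  [accepting]
'b' @ 3: {3,4}
'c' @ 4: {1,2,5}  [accepting]
'b' @ 5: {3,4}
'c' @ 6: {1,2,5}  [accepting]
'b' @ 7: {3,4}
'c' @ 8: {1,2,5}  [accepting]
final: {1,2,5}; accept 1 in set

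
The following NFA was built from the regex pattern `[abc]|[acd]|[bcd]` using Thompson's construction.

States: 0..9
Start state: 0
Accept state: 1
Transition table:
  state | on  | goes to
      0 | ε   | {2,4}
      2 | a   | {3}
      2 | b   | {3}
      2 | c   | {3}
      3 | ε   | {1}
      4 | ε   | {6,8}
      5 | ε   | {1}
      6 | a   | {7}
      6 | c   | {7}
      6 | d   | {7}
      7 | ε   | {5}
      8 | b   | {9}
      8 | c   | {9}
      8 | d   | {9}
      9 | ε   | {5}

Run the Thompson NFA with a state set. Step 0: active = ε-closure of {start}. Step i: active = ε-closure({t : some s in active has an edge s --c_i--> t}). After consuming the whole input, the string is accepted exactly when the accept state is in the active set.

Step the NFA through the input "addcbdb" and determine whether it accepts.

start: ε-closure({0}) = {0,2,4,6,8}
'a' @ 1: {1,3,5,7}  ✓accept
'd' @ 2: {}  — dead — no transitions
rest 'dcbdb' ignored (set empty)
final: {}; accept 1 not in set

Answer: REJECT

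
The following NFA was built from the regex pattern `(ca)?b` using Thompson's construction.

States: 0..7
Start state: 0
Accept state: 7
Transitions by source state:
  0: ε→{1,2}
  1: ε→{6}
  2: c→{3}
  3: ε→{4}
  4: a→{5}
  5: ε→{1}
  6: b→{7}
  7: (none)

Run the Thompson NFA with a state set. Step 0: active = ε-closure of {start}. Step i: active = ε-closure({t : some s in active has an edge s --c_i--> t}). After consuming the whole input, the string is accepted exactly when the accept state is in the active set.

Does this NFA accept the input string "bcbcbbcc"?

Answer: REJECT

Steps:
S₀ = ε-closure({0}) = {0,1,2,6}
'b' @ 1: {7}  [accepting]
'c' @ 2: {}  — state set empty
rest 'bcbbcc' ignored (set empty)
final: {}; accept 7 not in set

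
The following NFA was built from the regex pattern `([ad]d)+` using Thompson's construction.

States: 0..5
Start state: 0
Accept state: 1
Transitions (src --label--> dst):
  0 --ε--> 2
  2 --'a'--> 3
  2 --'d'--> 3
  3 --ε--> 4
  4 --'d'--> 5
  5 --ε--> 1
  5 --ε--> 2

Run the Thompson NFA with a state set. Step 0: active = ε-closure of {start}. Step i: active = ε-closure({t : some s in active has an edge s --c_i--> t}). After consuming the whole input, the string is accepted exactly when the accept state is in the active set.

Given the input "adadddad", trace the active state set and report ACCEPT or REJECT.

Answer: ACCEPT

Trace:
start: ε-closure({0}) = {0,2}
'a' @ 1: {3,4}
'd' @ 2: {1,2,5}  (accept∈set)
'a' @ 3: {3,4}
'd' @ 4: {1,2,5}  (accept∈set)
'd' @ 5: {3,4}
'd' @ 6: {1,2,5}  (accept∈set)
'a' @ 7: {3,4}
'd' @ 8: {1,2,5}  (accept∈set)
after full input: {1,2,5}  (accept=1 in)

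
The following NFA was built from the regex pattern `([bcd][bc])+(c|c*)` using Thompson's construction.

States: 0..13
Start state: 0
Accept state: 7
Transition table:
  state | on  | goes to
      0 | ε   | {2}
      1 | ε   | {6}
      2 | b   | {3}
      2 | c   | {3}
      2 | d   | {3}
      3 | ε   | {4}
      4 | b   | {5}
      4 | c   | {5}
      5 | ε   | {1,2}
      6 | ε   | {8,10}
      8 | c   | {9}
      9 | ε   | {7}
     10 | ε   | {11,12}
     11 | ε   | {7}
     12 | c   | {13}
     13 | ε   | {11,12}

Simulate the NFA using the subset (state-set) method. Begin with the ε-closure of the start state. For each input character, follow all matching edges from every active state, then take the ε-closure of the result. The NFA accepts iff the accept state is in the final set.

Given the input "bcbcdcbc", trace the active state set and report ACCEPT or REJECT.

S₀ = ε-closure({0}) = {0,2}
'b' @ 1: {3,4}
'c' @ 2: {1,2,5,6,7,8,10,11,12}  (accept∈set)
'b' @ 3: {3,4}
'c' @ 4: {1,2,5,6,7,8,10,11,12}  (accept∈set)
'd' @ 5: {3,4}
'c' @ 6: {1,2,5,6,7,8,10,11,12}  (accept∈set)
'b' @ 7: {3,4}
'c' @ 8: {1,2,5,6,7,8,10,11,12}  (accept∈set)
final: {1,2,5,6,7,8,10,11,12}; accept 7 in set

Answer: ACCEPT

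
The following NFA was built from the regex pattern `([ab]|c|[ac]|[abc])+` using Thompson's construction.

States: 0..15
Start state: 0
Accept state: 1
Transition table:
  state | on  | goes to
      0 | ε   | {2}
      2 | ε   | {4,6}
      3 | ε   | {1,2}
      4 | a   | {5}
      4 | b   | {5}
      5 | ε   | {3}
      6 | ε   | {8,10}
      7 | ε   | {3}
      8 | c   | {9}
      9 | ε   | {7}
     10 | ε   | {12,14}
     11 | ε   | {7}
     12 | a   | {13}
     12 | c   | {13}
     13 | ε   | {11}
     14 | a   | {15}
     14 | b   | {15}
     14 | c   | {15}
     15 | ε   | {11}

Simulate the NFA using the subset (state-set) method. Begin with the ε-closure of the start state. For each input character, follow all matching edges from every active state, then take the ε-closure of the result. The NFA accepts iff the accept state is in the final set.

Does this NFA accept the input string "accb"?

Answer: ACCEPT

Trace:
S₀ = ε-closure({0}) = {0,2,4,6,8,10,12,14}
'a' @ 1: {1,2,3,4,5,6,7,8,10,11,12,13,14,15}  (accept∈set)
'c' @ 2: {1,2,3,4,6,7,8,9,10,11,12,13,14,15}  (accept∈set)
'c' @ 3: {1,2,3,4,6,7,8,9,10,11,12,13,14,15}  (accept∈set)
'b' @ 4: {1,2,3,4,5,6,7,8,10,11,12,14,15}  (accept∈set)
end set {1,2,3,4,5,6,7,8,10,11,12,14,15} — state 1 in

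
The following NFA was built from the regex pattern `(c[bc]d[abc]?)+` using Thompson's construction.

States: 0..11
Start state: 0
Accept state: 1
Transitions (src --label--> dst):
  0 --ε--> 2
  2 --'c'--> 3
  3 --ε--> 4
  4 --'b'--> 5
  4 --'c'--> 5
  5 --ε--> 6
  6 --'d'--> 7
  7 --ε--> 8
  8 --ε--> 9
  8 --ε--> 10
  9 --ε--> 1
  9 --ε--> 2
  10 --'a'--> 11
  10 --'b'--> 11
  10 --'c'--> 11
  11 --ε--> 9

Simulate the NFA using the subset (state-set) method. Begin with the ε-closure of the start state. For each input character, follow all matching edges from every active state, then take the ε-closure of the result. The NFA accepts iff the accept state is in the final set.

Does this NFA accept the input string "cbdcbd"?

Answer: ACCEPT

Steps:
start: ε-closure({0}) = {0,2}
'c' @ 1: {3,4}
'b' @ 2: {5,6}
'd' @ 3: {1,2,7,8,9,10}  [accepting]
'c' @ 4: {1,2,3,4,9,11}  [accepting]
'b' @ 5: {5,6}
'd' @ 6: {1,2,7,8,9,10}  [accepting]
after full input: {1,2,7,8,9,10}  (accept=1 in)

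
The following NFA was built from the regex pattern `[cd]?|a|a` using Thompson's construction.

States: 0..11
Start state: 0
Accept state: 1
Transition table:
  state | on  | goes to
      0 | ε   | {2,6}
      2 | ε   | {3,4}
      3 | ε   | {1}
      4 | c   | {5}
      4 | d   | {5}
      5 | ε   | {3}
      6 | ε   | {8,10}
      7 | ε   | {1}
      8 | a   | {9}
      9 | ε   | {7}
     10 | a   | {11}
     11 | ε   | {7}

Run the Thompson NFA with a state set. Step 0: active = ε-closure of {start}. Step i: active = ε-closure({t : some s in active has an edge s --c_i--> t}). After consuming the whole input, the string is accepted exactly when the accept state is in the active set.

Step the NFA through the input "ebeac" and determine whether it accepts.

S₀ = ε-closure({0}) = {0,1,2,3,4,6,8,10}
'e' @ 1: {}  — state set empty
rest 'beac' ignored (set empty)
final: {}; accept 1 not in set

Answer: REJECT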